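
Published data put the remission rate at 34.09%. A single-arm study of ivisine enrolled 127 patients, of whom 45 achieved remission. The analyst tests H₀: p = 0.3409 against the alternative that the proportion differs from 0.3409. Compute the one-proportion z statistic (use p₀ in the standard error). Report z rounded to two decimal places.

z = 0.32

p̂ = 45/127 = 0.3543.
Standard error under H₀: √(0.3409×0.6591/127) = 0.0421.
z = (0.3543 − 0.3409)/0.0421 = 0.0134/0.0421 = 0.32.
Two-sided p-value ≈ 2·Φ(−0.319) = 0.7495.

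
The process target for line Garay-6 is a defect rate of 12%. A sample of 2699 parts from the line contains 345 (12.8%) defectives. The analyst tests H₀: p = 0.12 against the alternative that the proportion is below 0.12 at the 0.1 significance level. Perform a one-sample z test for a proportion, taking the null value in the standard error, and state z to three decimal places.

z = 1.251

p̂ = 345/2699 ≈ 0.12783.
Under H₀, SE = √(0.12·0.88/2699) = √(3.91256e-05) = 0.00626.
z = (0.12783 − 0.12)/0.00626 = 0.00783/0.00626 = 1.251.
p-value = P(Z < 1.251) ≈ 0.8945, so at α = 0.1 we fail to reject H₀.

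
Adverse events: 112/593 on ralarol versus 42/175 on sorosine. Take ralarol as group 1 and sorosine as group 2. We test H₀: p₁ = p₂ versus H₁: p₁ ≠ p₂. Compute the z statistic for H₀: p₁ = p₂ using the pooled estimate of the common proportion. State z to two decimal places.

p̂₁ = 112/593 ≈ 0.18887, p̂₂ = 42/175 ≈ 0.24000.
Pooled p̂ = (112+42)/(593+175) = 154/768 = 0.20052.
SE = √(0.160312 × 0.00740063) = 0.03444.
z = (0.18887 − 0.24000)/0.03444 = -0.05113/0.03444 = -1.48.

z = -1.48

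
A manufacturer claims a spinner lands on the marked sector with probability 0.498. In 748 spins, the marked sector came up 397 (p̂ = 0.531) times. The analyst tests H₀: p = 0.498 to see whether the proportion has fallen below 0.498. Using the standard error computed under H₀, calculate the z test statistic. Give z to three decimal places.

z = 1.791

p̂ = 397/748 ≈ 0.530749.
SE = √(p₀(1−p₀)/n) = √(0.25/748) = 0.018282.
z = (0.530749 − 0.498)/0.018282 = 0.032749/0.018282 = 1.791.
p-value = P(Z < 1.791) ≈ 0.9634.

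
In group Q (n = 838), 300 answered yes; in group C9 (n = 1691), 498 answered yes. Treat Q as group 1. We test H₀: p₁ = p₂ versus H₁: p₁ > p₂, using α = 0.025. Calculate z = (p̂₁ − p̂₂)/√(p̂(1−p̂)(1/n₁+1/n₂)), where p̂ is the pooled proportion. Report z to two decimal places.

z = 3.23

p̂₁ = 300/838 ≈ 0.35800, p̂₂ = 498/1691 ≈ 0.29450.
Pooled p̂ = (300+498)/(838+1691) = 798/2529 = 0.31554.
SE = √(p̂(1−p̂)(1/n₁+1/n₂)) = √(0.31554·0.68446·0.00178468) = √(0.000385446) = 0.01963.
z = (0.35800 − 0.29450)/0.01963 = 0.06350/0.01963 = 3.23.
p-value = P(Z > 3.234) ≈ 0.0006; since p < α = 0.025, reject H₀.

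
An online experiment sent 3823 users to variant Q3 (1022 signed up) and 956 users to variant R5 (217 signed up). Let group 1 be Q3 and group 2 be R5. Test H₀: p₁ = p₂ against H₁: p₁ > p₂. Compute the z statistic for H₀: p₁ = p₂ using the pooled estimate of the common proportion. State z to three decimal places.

p̂₁ = 1022/3823 ≈ 0.267329, p̂₂ = 217/956 ≈ 0.226987.
Pooled p̂ = (1022+217)/(3823+956) = 1239/4779 = 0.259259.
SE = √(p̂(1−p̂)(1/n₁+1/n₂)) = √(0.259259·0.740741·0.0013076) = √(0.000251117) = 0.015847.
z = (0.267329 − 0.226987)/0.015847 = 0.040342/0.015847 = 2.546.

z = 2.546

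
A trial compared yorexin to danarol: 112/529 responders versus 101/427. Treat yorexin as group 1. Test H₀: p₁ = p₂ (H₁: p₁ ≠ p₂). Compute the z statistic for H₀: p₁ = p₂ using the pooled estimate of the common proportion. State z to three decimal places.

p̂₁ = 112/529 ≈ 0.21172, p̂₂ = 101/427 ≈ 0.23653.
Pooled p̂ = (112+101)/(529+427) = 213/956 = 0.22280.
SE = √(0.173162 × 0.00423228) = 0.02707.
z = (0.21172 − 0.23653)/0.02707 = -0.02481/0.02707 = -0.917.

z = -0.917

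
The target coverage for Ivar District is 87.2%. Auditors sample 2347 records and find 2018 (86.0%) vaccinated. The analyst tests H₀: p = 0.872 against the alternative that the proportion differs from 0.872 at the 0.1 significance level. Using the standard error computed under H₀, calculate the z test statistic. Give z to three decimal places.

z = -1.766

p̂ = 2018/2347 = 0.859821.
SE = √(p₀(1−p₀)/n) = √(0.11162/2347) = 0.006896.
z = (0.859821 − 0.872)/0.006896 = -0.012179/0.006896 = -1.766.
p-value = 2·P(Z > 1.766) ≈ 0.0774, so at α = 0.1 we reject H₀.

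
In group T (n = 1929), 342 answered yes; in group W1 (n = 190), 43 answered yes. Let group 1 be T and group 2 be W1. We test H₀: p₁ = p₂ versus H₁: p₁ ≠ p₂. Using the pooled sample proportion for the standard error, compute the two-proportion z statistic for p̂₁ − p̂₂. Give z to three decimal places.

p̂₁ = 342/1929 = 0.17729, p̂₂ = 43/190 = 0.22632.
Pooled p̂ = (342+43)/(1929+190) = 385/2119 = 0.18169.
SE = √(0.148678 × 0.00578156) = 0.02932.
z = (0.17729 − 0.22632)/0.02932 = -0.04903/0.02932 = -1.672.
p-value = 2·P(Z > 1.672) ≈ 0.0945.

z = -1.672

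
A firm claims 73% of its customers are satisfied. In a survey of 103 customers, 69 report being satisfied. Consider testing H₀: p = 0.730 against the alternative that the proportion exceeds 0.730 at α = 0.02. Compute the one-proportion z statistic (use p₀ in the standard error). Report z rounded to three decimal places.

z = -1.374

p̂ = 69/103 ≈ 0.66990.
Standard error under H₀: √(0.73×0.27/103) = 0.04374.
z = (0.66990 − 0.73)/0.04374 = -0.06010/0.04374 = -1.374.
p-value = P(Z > -1.374) ≈ 0.9153, so at α = 0.02 we fail to reject H₀.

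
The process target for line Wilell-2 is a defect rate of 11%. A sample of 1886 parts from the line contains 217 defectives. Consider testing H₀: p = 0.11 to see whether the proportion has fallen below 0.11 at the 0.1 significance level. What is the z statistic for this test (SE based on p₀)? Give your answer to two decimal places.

p̂ = 217/1886 ≈ 0.11506.
Standard error under H₀: √(0.11×0.89/1886) = 0.00720.
z = (0.11506 − 0.11)/0.00720 = 0.00506/0.00720 = 0.70.
p-value = P(Z < 0.702) ≈ 0.7587, so at α = 0.1 we fail to reject H₀.

z = 0.70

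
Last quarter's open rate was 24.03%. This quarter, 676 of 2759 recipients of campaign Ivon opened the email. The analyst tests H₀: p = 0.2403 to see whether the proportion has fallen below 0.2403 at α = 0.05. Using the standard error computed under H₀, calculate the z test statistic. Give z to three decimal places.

p̂ = 676/2759 = 0.245016.
Standard error under H₀: √(0.2403×0.7597/2759) = 0.008134.
z = (0.245016 − 0.2403)/0.008134 = 0.004716/0.008134 = 0.580.
p-value = P(Z < 0.580) ≈ 0.7190. With α = 0.05, fail to reject H₀.

z = 0.580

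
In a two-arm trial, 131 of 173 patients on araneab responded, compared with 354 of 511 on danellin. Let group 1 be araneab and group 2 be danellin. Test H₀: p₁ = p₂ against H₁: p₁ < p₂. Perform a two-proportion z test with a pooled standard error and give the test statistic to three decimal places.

p̂₁ = 131/173 ≈ 0.75723, p̂₂ = 354/511 ≈ 0.69276.
Pooled p̂ = (131+354)/(173+511) = 485/684 = 0.70906.
SE = √(0.206292 × 0.00773729) = 0.03995.
z = (0.75723 − 0.69276)/0.03995 = 0.06447/0.03995 = 1.614.

z = 1.614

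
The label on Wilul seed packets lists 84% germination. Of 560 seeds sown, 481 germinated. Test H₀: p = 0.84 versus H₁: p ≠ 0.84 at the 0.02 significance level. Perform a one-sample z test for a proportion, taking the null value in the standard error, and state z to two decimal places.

p̂ = 481/560 = 0.8589.
Standard error under H₀: √(0.84×0.16/560) = 0.0155.
z = (0.8589 − 0.84)/0.0155 = 0.0189/0.0155 = 1.22.
p-value = 2·P(Z > 1.222) ≈ 0.2218, so at α = 0.02 we fail to reject H₀.

z = 1.22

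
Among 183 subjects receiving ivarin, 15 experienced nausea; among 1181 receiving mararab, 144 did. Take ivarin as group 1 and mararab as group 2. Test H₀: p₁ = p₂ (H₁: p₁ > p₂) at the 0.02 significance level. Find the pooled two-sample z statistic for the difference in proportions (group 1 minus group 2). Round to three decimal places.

p̂₁ = 15/183 ≈ 0.08197, p̂₂ = 144/1181 ≈ 0.12193.
Pooled p̂ = (15+144)/(183+1181) = 159/1364 = 0.11657.
SE = √(p̂(1−p̂)(1/n₁+1/n₂)) = √(0.11657·0.88343·0.00631122) = √(0.000649933) = 0.02549.
z = (0.08197 − 0.12193)/0.02549 = -0.03996/0.02549 = -1.568.
p-value = P(Z > -1.568) ≈ 0.9415; since p > α = 0.02, fail to reject H₀.

z = -1.568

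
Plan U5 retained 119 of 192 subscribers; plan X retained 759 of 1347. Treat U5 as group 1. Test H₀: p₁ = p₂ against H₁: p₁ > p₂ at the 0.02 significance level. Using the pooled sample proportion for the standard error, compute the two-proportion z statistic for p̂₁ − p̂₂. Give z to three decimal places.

p̂₁ = 119/192 ≈ 0.61979, p̂₂ = 759/1347 ≈ 0.56347.
Pooled p̂ = (119+759)/(192+1347) = 878/1539 = 0.57050.
SE = √(0.24503 × 0.00595072) = 0.03819.
z = (0.61979 − 0.56347)/0.03819 = 0.05632/0.03819 = 1.475.
p-value = P(Z > 1.475) ≈ 0.0701; since p > α = 0.02, fail to reject H₀.

z = 1.475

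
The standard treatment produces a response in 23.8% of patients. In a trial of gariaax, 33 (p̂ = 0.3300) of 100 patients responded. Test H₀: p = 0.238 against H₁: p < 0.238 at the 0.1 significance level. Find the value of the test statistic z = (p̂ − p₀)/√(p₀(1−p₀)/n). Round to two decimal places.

p̂ = 33/100 = 0.3300.
SE = √(p₀(1−p₀)/n) = √(0.18136/100) = 0.0426.
z = (0.3300 − 0.238)/0.0426 = 0.0920/0.0426 = 2.16.
p-value = P(Z < 2.160) ≈ 0.9846. With α = 0.1, fail to reject H₀.

z = 2.16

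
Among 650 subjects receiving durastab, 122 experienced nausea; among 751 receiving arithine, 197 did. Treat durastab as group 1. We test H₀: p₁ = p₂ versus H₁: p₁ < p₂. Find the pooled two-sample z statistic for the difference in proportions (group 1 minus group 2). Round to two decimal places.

p̂₁ = 122/650 = 0.1877, p̂₂ = 197/751 = 0.2623.
Pooled p̂ = (122+197)/(650+751) = 319/1401 = 0.2277.
SE = √(p̂(1−p̂)(1/n₁+1/n₂)) = √(0.2277·0.7723·0.00287002) = √(0.000504692) = 0.0225.
z = (0.1877 − 0.2623)/0.0225 = -0.0746/0.0225 = -3.32.

z = -3.32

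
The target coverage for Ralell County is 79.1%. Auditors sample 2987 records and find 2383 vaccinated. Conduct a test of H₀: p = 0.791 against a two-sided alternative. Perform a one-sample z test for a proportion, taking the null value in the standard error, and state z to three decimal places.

p̂ = 2383/2987 = 0.79779.
Standard error under H₀: √(0.791×0.209/2987) = 0.00744.
z = (0.79779 − 0.791)/0.00744 = 0.00679/0.00744 = 0.913.
p-value = 2·P(Z > 0.913) ≈ 0.3614.

z = 0.913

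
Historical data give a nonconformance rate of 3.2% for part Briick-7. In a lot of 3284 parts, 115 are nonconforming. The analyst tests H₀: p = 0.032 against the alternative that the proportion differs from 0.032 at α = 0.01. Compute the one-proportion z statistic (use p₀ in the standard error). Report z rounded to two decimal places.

z = 0.98

p̂ = 115/3284 = 0.03502.
Standard error under H₀: √(0.032×0.968/3284) = 0.00307.
z = (0.03502 − 0.032)/0.00307 = 0.00302/0.00307 = 0.98.
p-value = 2·P(Z > 0.983) ≈ 0.3257. With α = 0.01, fail to reject H₀.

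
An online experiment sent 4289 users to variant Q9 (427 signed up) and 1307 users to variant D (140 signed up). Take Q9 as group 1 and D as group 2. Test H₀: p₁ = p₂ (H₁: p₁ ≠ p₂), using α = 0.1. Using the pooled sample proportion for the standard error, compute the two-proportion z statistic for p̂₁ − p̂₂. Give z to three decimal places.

z = -0.793

p̂₁ = 427/4289 = 0.09956, p̂₂ = 140/1307 = 0.10712.
Pooled p̂ = (427+140)/(4289+1307) = 567/5596 = 0.10132.
SE = √(p̂(1−p̂)(1/n₁+1/n₂)) = √(0.10132·0.89868·0.000998266) = √(9.08982e-05) = 0.00953.
z = (0.09956 − 0.10712)/0.00953 = -0.00756/0.00953 = -0.793.
p-value = 2·P(Z > 0.793) ≈ 0.4279. With α = 0.1, fail to reject H₀.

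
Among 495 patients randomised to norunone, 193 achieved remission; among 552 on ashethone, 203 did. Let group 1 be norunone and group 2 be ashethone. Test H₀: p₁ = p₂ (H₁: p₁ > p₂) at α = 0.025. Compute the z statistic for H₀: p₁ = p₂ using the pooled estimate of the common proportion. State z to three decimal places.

z = 0.738

p̂₁ = 193/495 = 0.38990, p̂₂ = 203/552 = 0.36775.
Pooled p̂ = (193+203)/(495+552) = 396/1047 = 0.37822.
SE = √(0.23517 × 0.0038318) = 0.03002.
z = (0.38990 − 0.36775)/0.03002 = 0.02215/0.03002 = 0.738.
p-value = P(Z > 0.738) ≈ 0.2303, so at α = 0.025 we fail to reject H₀.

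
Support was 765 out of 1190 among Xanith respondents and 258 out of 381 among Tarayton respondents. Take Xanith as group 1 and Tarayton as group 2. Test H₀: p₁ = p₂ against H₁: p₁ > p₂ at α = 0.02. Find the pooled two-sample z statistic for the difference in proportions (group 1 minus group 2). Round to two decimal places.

z = -1.22

p̂₁ = 765/1190 ≈ 0.6429, p̂₂ = 258/381 ≈ 0.6772.
Pooled p̂ = (765+258)/(1190+381) = 1023/1571 = 0.6512.
SE = √(p̂(1−p̂)(1/n₁+1/n₂)) = √(0.6512·0.3488·0.00346501) = √(0.00078706) = 0.0281.
z = (0.6429 − 0.6772)/0.0281 = -0.0343/0.0281 = -1.22.
p-value = P(Z > -1.223) ≈ 0.8893; since p > α = 0.02, fail to reject H₀.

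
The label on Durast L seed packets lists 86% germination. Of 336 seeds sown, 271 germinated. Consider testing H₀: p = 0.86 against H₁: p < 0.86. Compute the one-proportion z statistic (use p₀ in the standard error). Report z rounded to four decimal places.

p̂ = 271/336 = 0.806548.
SE = √(p₀(1−p₀)/n) = √(0.1204/336) = 0.018930.
z = (0.806548 − 0.86)/0.018930 = -0.053452/0.018930 = -2.8237.
p-value = P(Z < -2.824) ≈ 0.0024.

z = -2.8237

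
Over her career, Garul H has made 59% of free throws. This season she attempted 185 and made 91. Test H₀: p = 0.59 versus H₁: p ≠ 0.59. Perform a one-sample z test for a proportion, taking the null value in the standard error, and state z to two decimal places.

z = -2.71

p̂ = 91/185 = 0.4919.
SE = √(p₀(1−p₀)/n) = √(0.2419/185) = 0.0362.
z = (0.4919 − 0.59)/0.0362 = -0.0981/0.0362 = -2.71.
p-value = 2·P(Z > 2.713) ≈ 0.0067.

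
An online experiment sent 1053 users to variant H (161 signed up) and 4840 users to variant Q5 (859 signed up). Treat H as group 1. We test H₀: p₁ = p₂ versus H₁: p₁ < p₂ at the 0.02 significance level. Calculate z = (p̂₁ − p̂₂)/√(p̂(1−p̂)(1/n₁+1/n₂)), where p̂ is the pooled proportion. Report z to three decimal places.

z = -1.911

p̂₁ = 161/1053 = 0.15290, p̂₂ = 859/4840 = 0.17748.
Pooled p̂ = (161+859)/(1053+4840) = 1020/5893 = 0.17309.
SE = √(0.143128 × 0.00115628) = 0.01286.
z = (0.15290 − 0.17748)/0.01286 = -0.02458/0.01286 = -1.911.
p-value = P(Z < -1.911) ≈ 0.0280; since p > α = 0.02, fail to reject H₀.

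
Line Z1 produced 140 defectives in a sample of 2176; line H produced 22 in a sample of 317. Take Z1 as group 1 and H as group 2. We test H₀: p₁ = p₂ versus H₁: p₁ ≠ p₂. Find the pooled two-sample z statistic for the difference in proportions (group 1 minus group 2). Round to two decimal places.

p̂₁ = 140/2176 = 0.0643, p̂₂ = 22/317 = 0.0694.
Pooled p̂ = (140+22)/(2176+317) = 162/2493 = 0.0650.
SE = √(p̂(1−p̂)(1/n₁+1/n₂)) = √(0.0650·0.9350·0.00361413) = √(0.000219592) = 0.0148.
z = (0.0643 − 0.0694)/0.0148 = -0.0051/0.0148 = -0.34.
p-value = 2·P(Z > 0.342) ≈ 0.7326.

z = -0.34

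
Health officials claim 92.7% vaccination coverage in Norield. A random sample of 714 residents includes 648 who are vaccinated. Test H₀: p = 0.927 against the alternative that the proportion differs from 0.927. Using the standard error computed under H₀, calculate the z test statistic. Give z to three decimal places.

z = -1.997

p̂ = 648/714 ≈ 0.907563.
Under H₀, SE = √(0.927·0.073/714) = √(9.47773e-05) = 0.009735.
z = (0.907563 − 0.927)/0.009735 = -0.019437/0.009735 = -1.997.
Two-sided p-value ≈ 2·Φ(−1.997) = 0.0459.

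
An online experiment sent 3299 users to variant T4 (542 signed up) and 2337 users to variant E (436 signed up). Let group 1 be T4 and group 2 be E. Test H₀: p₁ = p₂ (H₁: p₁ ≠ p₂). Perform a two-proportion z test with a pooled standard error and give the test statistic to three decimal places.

z = -2.175

p̂₁ = 542/3299 ≈ 0.16429, p̂₂ = 436/2337 ≈ 0.18656.
Pooled p̂ = (542+436)/(3299+2337) = 978/5636 = 0.17353.
SE = √(0.143416 × 0.000731021) = 0.01024.
z = (0.16429 − 0.18656)/0.01024 = -0.02227/0.01024 = -2.175.
p-value = 2·P(Z > 2.175) ≈ 0.0296.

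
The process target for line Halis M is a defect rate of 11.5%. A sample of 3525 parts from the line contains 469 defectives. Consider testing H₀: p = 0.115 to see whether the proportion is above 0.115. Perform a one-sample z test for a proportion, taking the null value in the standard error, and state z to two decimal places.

p̂ = 469/3525 ≈ 0.13305.
SE = √(p₀(1−p₀)/n) = √(0.10178/3525) = 0.00537.
z = (0.13305 − 0.115)/0.00537 = 0.01805/0.00537 = 3.36.
p-value = P(Z > 3.359) ≈ 0.0004.

z = 3.36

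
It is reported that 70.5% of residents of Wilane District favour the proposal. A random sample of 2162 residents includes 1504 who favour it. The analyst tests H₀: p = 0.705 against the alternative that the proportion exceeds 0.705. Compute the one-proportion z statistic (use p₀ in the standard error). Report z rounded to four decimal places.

z = -0.9531

p̂ = 1504/2162 = 0.695652.
Standard error under H₀: √(0.705×0.295/2162) = 0.009808.
z = (0.695652 − 0.705)/0.009808 = -0.009348/0.009808 = -0.9531.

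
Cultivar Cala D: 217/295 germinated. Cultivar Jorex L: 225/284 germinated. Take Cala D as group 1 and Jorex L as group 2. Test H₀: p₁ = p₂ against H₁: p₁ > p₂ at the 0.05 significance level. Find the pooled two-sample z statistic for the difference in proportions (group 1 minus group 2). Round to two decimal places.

z = -1.60

p̂₁ = 217/295 ≈ 0.73559, p̂₂ = 225/284 ≈ 0.79225.
Pooled p̂ = (217+225)/(295+284) = 442/579 = 0.76339.
SE = √(0.180628 × 0.00691096) = 0.03533.
z = (0.73559 − 0.79225)/0.03533 = -0.05666/0.03533 = -1.60.
p-value = P(Z > -1.604) ≈ 0.9456; since p > α = 0.05, fail to reject H₀.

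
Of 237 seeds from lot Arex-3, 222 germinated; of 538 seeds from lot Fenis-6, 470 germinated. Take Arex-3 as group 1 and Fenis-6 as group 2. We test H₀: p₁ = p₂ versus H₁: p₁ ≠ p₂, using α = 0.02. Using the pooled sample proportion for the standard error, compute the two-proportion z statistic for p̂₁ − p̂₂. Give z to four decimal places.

z = 2.6174

p̂₁ = 222/237 = 0.936709, p̂₂ = 470/538 = 0.873606.
Pooled p̂ = (222+470)/(237+538) = 692/775 = 0.892903.
SE = √(p̂(1−p̂)(1/n₁+1/n₂)) = √(0.892903·0.107097·0.00607815) = √(0.000581235) = 0.024109.
z = (0.936709 − 0.873606)/0.024109 = 0.063103/0.024109 = 2.6174.
Two-sided p-value ≈ 2·Φ(−2.617) = 0.0089. With α = 0.02, reject H₀.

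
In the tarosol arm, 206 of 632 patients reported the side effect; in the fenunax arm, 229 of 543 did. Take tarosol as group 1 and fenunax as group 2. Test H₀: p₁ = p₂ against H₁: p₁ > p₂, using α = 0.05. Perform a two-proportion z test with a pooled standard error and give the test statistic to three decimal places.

z = -3.390

p̂₁ = 206/632 = 0.32595, p̂₂ = 229/543 = 0.42173.
Pooled p̂ = (206+229)/(632+543) = 435/1175 = 0.37021.
SE = √(p̂(1−p̂)(1/n₁+1/n₂)) = √(0.37021·0.62979·0.0034239) = √(0.0007983) = 0.02825.
z = (0.32595 − 0.42173)/0.02825 = -0.09578/0.02825 = -3.390.
p-value = P(Z > -3.390) ≈ 0.9997; since p > α = 0.05, fail to reject H₀.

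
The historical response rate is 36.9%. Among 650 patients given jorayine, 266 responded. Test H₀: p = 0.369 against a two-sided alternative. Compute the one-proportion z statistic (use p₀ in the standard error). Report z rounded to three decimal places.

z = 2.126

p̂ = 266/650 ≈ 0.409231.
Standard error under H₀: √(0.369×0.631/650) = 0.018927.
z = (0.409231 − 0.369)/0.018927 = 0.040231/0.018927 = 2.126.
p-value = 2·P(Z > 2.126) ≈ 0.0335.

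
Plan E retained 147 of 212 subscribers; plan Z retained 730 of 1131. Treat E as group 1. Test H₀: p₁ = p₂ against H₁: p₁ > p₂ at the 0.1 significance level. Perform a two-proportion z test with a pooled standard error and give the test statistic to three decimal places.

p̂₁ = 147/212 ≈ 0.69340, p̂₂ = 730/1131 ≈ 0.64545.
Pooled p̂ = (147+730)/(212+1131) = 877/1343 = 0.65302.
SE = √(p̂(1−p̂)(1/n₁+1/n₂)) = √(0.65302·0.34698·0.00560115) = √(0.00126914) = 0.03563.
z = (0.69340 − 0.64545)/0.03563 = 0.04795/0.03563 = 1.346.
p-value = P(Z > 1.346) ≈ 0.0892. With α = 0.1, reject H₀.

z = 1.346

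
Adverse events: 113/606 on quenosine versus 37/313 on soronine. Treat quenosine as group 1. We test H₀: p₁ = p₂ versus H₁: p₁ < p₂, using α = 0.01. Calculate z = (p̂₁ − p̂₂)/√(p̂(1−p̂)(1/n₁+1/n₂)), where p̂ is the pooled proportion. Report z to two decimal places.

p̂₁ = 113/606 = 0.18647, p̂₂ = 37/313 = 0.11821.
Pooled p̂ = (113+37)/(606+313) = 150/919 = 0.16322.
SE = √(p̂(1−p̂)(1/n₁+1/n₂)) = √(0.16322·0.83678·0.00484505) = √(0.000661737) = 0.02572.
z = (0.18647 − 0.11821)/0.02572 = 0.06826/0.02572 = 2.65.
p-value = P(Z < 2.653) ≈ 0.9960; since p > α = 0.01, fail to reject H₀.

z = 2.65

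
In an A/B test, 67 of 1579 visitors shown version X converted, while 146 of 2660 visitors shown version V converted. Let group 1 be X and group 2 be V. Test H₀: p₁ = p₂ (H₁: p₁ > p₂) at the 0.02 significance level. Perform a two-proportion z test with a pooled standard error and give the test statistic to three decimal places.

p̂₁ = 67/1579 = 0.04243, p̂₂ = 146/2660 = 0.05489.
Pooled p̂ = (67+146)/(1579+2660) = 213/4239 = 0.05025.
SE = √(p̂(1−p̂)(1/n₁+1/n₂)) = √(0.05025·0.94975·0.00100925) = √(4.81644e-05) = 0.00694.
z = (0.04243 − 0.05489)/0.00694 = -0.01246/0.00694 = -1.795.
p-value = P(Z > -1.795) ≈ 0.9636, so at α = 0.02 we fail to reject H₀.

z = -1.795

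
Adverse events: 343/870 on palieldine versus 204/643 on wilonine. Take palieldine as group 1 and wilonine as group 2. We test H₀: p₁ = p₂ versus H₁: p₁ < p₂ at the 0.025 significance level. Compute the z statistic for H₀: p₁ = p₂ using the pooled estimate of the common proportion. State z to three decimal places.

z = 3.081

p̂₁ = 343/870 = 0.39425, p̂₂ = 204/643 = 0.31726.
Pooled p̂ = (343+204)/(870+643) = 547/1513 = 0.36153.
SE = √(p̂(1−p̂)(1/n₁+1/n₂)) = √(0.36153·0.63847·0.00270464) = √(0.000624303) = 0.02499.
z = (0.39425 − 0.31726)/0.02499 = 0.07699/0.02499 = 3.081.
p-value = P(Z < 3.081) ≈ 0.9990. With α = 0.025, fail to reject H₀.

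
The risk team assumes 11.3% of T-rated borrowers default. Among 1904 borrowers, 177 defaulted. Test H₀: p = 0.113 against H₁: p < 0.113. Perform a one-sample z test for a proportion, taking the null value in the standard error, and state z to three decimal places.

p̂ = 177/1904 ≈ 0.092962.
Under H₀, SE = √(0.113·0.887/1904) = √(5.26423e-05) = 0.007256.
z = (0.092962 − 0.113)/0.007256 = -0.020038/0.007256 = -2.762.

z = -2.762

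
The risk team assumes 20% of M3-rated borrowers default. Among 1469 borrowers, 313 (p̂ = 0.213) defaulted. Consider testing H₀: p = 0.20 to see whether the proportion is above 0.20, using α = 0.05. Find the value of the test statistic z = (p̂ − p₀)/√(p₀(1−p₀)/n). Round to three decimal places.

z = 1.252

p̂ = 313/1469 ≈ 0.21307.
Standard error under H₀: √(0.2×0.8/1469) = 0.01044.
z = (0.21307 − 0.2)/0.01044 = 0.01307/0.01044 = 1.252.
p-value = P(Z > 1.252) ≈ 0.1052; since p > α = 0.05, fail to reject H₀.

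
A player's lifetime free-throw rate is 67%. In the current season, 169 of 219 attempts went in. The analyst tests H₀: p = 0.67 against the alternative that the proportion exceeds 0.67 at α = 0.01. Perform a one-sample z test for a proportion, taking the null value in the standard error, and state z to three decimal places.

z = 3.200

p̂ = 169/219 ≈ 0.771689.
Standard error under H₀: √(0.67×0.33/219) = 0.031774.
z = (0.771689 − 0.67)/0.031774 = 0.101689/0.031774 = 3.200.
p-value = P(Z > 3.200) ≈ 0.0007, so at α = 0.01 we reject H₀.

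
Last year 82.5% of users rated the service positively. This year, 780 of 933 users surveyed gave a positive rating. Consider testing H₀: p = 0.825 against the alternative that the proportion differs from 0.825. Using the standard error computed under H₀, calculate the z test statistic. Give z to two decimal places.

p̂ = 780/933 ≈ 0.8360.
Standard error under H₀: √(0.825×0.175/933) = 0.0124.
z = (0.8360 − 0.825)/0.0124 = 0.0110/0.0124 = 0.89.
Two-sided p-value ≈ 2·Φ(−0.885) = 0.3760.

z = 0.89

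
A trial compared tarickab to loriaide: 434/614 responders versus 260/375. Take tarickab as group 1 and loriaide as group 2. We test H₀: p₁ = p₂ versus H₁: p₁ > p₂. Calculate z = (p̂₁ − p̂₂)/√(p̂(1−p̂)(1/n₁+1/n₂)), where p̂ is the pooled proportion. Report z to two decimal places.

z = 0.45

p̂₁ = 434/614 ≈ 0.7068, p̂₂ = 260/375 ≈ 0.6933.
Pooled p̂ = (434+260)/(614+375) = 694/989 = 0.7017.
SE = √(p̂(1−p̂)(1/n₁+1/n₂)) = √(0.7017·0.2983·0.00429533) = √(0.000899054) = 0.0300.
z = (0.7068 − 0.6933)/0.0300 = 0.0135/0.0300 = 0.45.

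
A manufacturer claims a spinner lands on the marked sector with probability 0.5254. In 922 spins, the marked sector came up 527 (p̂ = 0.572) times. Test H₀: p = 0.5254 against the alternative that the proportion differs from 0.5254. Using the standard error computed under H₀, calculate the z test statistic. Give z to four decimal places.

z = 2.8083

p̂ = 527/922 = 0.5715835.
Under H₀, SE = √(0.5254·0.4746/922) = √(0.00027045) = 0.0164454.
z = (0.5715835 − 0.5254)/0.0164454 = 0.0461835/0.0164454 = 2.8083.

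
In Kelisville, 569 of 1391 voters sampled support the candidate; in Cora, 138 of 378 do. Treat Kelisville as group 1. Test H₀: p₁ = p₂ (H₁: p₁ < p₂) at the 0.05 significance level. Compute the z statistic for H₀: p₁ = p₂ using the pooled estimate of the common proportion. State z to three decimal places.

p̂₁ = 569/1391 = 0.40906, p̂₂ = 138/378 = 0.36508.
Pooled p̂ = (569+138)/(1391+378) = 707/1769 = 0.39966.
SE = √(p̂(1−p̂)(1/n₁+1/n₂)) = √(0.39966·0.60034·0.00336441) = √(0.00080723) = 0.02841.
z = (0.40906 − 0.36508)/0.02841 = 0.04398/0.02841 = 1.548.
p-value = P(Z < 1.548) ≈ 0.9392; since p > α = 0.05, fail to reject H₀.

z = 1.548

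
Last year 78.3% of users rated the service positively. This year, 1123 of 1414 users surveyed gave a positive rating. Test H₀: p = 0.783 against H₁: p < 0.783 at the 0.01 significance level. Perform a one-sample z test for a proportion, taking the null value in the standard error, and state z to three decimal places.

z = 1.022

p̂ = 1123/1414 ≈ 0.79420.
Under H₀, SE = √(0.783·0.217/1414) = √(0.000120163) = 0.01096.
z = (0.79420 − 0.783)/0.01096 = 0.01120/0.01096 = 1.022.
p-value = P(Z < 1.022) ≈ 0.8466; since p > α = 0.01, fail to reject H₀.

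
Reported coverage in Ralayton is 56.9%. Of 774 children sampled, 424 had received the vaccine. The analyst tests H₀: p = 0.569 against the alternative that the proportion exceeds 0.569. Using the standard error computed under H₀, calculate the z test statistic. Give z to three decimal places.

p̂ = 424/774 = 0.54780.
Under H₀, SE = √(0.569·0.431/774) = √(0.000316846) = 0.01780.
z = (0.54780 − 0.569)/0.01780 = -0.02120/0.01780 = -1.191.

z = -1.191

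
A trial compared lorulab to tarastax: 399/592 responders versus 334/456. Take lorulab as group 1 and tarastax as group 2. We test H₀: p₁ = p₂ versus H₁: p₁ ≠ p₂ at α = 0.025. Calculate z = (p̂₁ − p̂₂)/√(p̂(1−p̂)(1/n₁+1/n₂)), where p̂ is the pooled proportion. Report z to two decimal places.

p̂₁ = 399/592 ≈ 0.6740, p̂₂ = 334/456 ≈ 0.7325.
Pooled p̂ = (399+334)/(592+456) = 733/1048 = 0.6994.
SE = √(p̂(1−p̂)(1/n₁+1/n₂)) = √(0.6994·0.3006·0.00388217) = √(0.000816144) = 0.0286.
z = (0.6740 − 0.7325)/0.0286 = -0.0585/0.0286 = -2.05.
p-value = 2·P(Z > 2.047) ≈ 0.0407, so at α = 0.025 we fail to reject H₀.

z = -2.05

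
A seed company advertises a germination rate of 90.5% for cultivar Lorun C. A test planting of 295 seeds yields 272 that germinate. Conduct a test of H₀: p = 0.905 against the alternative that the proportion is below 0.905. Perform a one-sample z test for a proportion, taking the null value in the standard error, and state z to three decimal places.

p̂ = 272/295 ≈ 0.92203.
Standard error under H₀: √(0.905×0.095/295) = 0.01707.
z = (0.92203 − 0.905)/0.01707 = 0.01703/0.01707 = 0.998.

z = 0.998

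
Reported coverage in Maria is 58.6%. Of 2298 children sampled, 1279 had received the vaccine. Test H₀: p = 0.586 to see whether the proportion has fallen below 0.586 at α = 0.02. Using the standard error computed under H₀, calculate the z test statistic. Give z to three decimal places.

p̂ = 1279/2298 = 0.556571.
Standard error under H₀: √(0.586×0.414/2298) = 0.010275.
z = (0.556571 − 0.586)/0.010275 = -0.029429/0.010275 = -2.864.
p-value = P(Z < -2.864) ≈ 0.0021. With α = 0.02, reject H₀.

z = -2.864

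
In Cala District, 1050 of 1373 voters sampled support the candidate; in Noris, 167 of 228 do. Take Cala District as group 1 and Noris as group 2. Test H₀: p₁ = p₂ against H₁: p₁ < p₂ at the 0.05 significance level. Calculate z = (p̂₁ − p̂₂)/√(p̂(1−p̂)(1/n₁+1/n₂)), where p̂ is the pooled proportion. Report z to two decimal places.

z = 1.06

p̂₁ = 1050/1373 ≈ 0.7647, p̂₂ = 167/228 ≈ 0.7325.
Pooled p̂ = (1050+167)/(1373+228) = 1217/1601 = 0.7601.
SE = √(0.182322 × 0.0051143) = 0.0305.
z = (0.7647 − 0.7325)/0.0305 = 0.0322/0.0305 = 1.06.
p-value = P(Z < 1.058) ≈ 0.8549; since p > α = 0.05, fail to reject H₀.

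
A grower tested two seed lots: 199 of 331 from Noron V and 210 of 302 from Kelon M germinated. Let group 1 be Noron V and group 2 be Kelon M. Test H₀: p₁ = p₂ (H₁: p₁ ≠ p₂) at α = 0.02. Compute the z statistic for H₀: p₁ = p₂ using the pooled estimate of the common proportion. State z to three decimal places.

z = -2.474

p̂₁ = 199/331 = 0.60121, p̂₂ = 210/302 = 0.69536.
Pooled p̂ = (199+210)/(331+302) = 409/633 = 0.64613.
SE = √(0.228646 × 0.00633241) = 0.03805.
z = (0.60121 − 0.69536)/0.03805 = -0.09415/0.03805 = -2.474.
p-value = 2·P(Z > 2.474) ≈ 0.0133; since p < α = 0.02, reject H₀.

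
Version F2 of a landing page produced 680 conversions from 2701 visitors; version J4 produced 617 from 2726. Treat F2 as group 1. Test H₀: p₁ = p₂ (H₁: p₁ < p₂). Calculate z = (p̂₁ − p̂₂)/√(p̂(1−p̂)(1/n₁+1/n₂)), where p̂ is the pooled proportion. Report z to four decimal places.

z = 2.1955

p̂₁ = 680/2701 = 0.251759, p̂₂ = 617/2726 = 0.226339.
Pooled p̂ = (680+617)/(2701+2726) = 1297/5427 = 0.238990.
SE = √(p̂(1−p̂)(1/n₁+1/n₂)) = √(0.238990·0.761010·0.000737071) = √(0.000134054) = 0.011578.
z = (0.251759 − 0.226339)/0.011578 = 0.025420/0.011578 = 2.1955.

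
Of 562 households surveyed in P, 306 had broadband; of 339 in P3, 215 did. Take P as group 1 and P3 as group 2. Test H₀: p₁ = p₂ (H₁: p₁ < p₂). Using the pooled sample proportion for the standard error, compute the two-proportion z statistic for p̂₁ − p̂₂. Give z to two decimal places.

p̂₁ = 306/562 ≈ 0.5445, p̂₂ = 215/339 ≈ 0.6342.
Pooled p̂ = (306+215)/(562+339) = 521/901 = 0.5782.
SE = √(0.243878 × 0.00472921) = 0.0340.
z = (0.5445 − 0.6342)/0.0340 = -0.0897/0.0340 = -2.64.
p-value = P(Z < -2.642) ≈ 0.0041.

z = -2.64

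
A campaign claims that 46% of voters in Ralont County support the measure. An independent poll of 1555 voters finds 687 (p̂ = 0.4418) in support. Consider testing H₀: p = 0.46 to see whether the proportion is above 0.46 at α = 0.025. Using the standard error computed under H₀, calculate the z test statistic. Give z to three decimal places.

p̂ = 687/1555 ≈ 0.44180.
SE = √(p₀(1−p₀)/n) = √(0.2484/1555) = 0.01264.
z = (0.44180 − 0.46)/0.01264 = -0.01820/0.01264 = -1.440.
p-value = P(Z > -1.440) ≈ 0.9251. With α = 0.025, fail to reject H₀.

z = -1.440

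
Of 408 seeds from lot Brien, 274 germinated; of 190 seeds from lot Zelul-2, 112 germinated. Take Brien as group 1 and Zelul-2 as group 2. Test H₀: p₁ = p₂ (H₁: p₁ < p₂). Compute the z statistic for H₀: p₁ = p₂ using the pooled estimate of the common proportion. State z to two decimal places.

p̂₁ = 274/408 = 0.6716, p̂₂ = 112/190 = 0.5895.
Pooled p̂ = (274+112)/(408+190) = 386/598 = 0.6455.
SE = √(p̂(1−p̂)(1/n₁+1/n₂)) = √(0.6455·0.3545·0.00771414) = √(0.00176526) = 0.0420.
z = (0.6716 − 0.5895)/0.0420 = 0.0821/0.0420 = 1.95.
p-value = P(Z < 1.954) ≈ 0.9746.

z = 1.95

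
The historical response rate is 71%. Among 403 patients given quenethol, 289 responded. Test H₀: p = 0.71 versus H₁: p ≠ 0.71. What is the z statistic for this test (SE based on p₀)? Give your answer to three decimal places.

z = 0.315

p̂ = 289/403 = 0.71712.
SE = √(p₀(1−p₀)/n) = √(0.2059/403) = 0.02260.
z = (0.71712 − 0.71)/0.02260 = 0.00712/0.02260 = 0.315.
p-value = 2·P(Z > 0.315) ≈ 0.7527.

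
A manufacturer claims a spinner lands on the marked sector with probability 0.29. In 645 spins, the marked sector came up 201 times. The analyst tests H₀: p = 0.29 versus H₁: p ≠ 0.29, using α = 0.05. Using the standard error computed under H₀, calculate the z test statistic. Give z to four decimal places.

p̂ = 201/645 ≈ 0.311628.
Standard error under H₀: √(0.29×0.71/645) = 0.017867.
z = (0.311628 − 0.29)/0.017867 = 0.021628/0.017867 = 1.2105.
Two-sided p-value ≈ 2·Φ(−1.211) = 0.2261. With α = 0.05, fail to reject H₀.

z = 1.2105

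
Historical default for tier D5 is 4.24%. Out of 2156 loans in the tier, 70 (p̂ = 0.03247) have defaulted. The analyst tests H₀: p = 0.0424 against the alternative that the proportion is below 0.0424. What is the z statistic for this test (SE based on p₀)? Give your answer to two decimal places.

p̂ = 70/2156 ≈ 0.03247.
Standard error under H₀: √(0.0424×0.9576/2156) = 0.00434.
z = (0.03247 − 0.0424)/0.00434 = -0.00993/0.00434 = -2.29.

z = -2.29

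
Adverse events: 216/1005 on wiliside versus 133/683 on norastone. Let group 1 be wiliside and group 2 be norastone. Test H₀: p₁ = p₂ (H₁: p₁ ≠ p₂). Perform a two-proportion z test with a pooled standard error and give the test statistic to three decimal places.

p̂₁ = 216/1005 ≈ 0.21493, p̂₂ = 133/683 ≈ 0.19473.
Pooled p̂ = (216+133)/(1005+683) = 349/1688 = 0.20675.
SE = √(p̂(1−p̂)(1/n₁+1/n₂)) = √(0.20675·0.79325·0.00245915) = √(0.000403317) = 0.02008.
z = (0.21493 − 0.19473)/0.02008 = 0.02020/0.02008 = 1.006.

z = 1.006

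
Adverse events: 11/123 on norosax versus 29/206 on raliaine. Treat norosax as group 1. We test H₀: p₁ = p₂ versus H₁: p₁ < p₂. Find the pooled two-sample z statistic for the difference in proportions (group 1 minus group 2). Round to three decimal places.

z = -1.379

p̂₁ = 11/123 ≈ 0.08943, p̂₂ = 29/206 ≈ 0.14078.
Pooled p̂ = (11+29)/(123+206) = 40/329 = 0.12158.
SE = √(p̂(1−p̂)(1/n₁+1/n₂)) = √(0.12158·0.87842·0.0129845) = √(0.00138672) = 0.03724.
z = (0.08943 − 0.14078)/0.03724 = -0.05135/0.03724 = -1.379.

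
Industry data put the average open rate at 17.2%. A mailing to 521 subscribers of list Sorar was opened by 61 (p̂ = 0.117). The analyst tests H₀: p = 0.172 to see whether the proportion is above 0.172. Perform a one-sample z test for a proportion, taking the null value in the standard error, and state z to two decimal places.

z = -3.32

p̂ = 61/521 = 0.11708.
SE = √(p₀(1−p₀)/n) = √(0.14242/521) = 0.01653.
z = (0.11708 − 0.172)/0.01653 = -0.05492/0.01653 = -3.32.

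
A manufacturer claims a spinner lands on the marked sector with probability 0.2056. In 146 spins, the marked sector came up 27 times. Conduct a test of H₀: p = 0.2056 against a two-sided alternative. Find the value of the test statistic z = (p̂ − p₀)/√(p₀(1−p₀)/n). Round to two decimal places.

z = -0.62

p̂ = 27/146 ≈ 0.1849.
Under H₀, SE = √(0.2056·0.7944/146) = √(0.00111869) = 0.0334.
z = (0.1849 − 0.2056)/0.0334 = -0.0207/0.0334 = -0.62.
p-value = 2·P(Z > 0.618) ≈ 0.5366.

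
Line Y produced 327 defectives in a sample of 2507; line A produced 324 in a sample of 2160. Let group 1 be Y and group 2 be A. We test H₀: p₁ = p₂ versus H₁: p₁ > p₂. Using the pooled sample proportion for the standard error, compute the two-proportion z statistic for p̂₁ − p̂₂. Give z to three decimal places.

z = -1.924

p̂₁ = 327/2507 ≈ 0.13043, p̂₂ = 324/2160 ≈ 0.15000.
Pooled p̂ = (327+324)/(2507+2160) = 651/4667 = 0.13949.
SE = √(0.120033 × 0.000861846) = 0.01017.
z = (0.13043 − 0.15000)/0.01017 = -0.01957/0.01017 = -1.924.
p-value = P(Z > -1.924) ≈ 0.9728.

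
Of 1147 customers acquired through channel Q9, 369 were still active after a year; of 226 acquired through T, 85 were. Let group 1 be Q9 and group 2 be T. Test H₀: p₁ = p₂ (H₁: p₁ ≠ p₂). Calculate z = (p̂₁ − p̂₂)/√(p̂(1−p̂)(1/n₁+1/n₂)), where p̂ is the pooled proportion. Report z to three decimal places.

p̂₁ = 369/1147 = 0.32171, p̂₂ = 85/226 = 0.37611.
Pooled p̂ = (369+85)/(1147+226) = 454/1373 = 0.33066.
SE = √(0.221325 × 0.00529662) = 0.03424.
z = (0.32171 − 0.37611)/0.03424 = -0.05440/0.03424 = -1.589.
p-value = 2·P(Z > 1.589) ≈ 0.1121.

z = -1.589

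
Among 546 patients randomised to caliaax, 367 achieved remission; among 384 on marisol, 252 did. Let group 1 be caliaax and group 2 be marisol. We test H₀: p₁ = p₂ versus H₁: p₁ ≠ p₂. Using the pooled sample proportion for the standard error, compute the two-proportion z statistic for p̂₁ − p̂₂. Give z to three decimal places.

p̂₁ = 367/546 = 0.67216, p̂₂ = 252/384 = 0.65625.
Pooled p̂ = (367+252)/(546+384) = 619/930 = 0.66559.
SE = √(p̂(1−p̂)(1/n₁+1/n₂)) = √(0.66559·0.33441·0.00443567) = √(0.000987289) = 0.03142.
z = (0.67216 − 0.65625)/0.03142 = 0.01591/0.03142 = 0.506.
Two-sided p-value ≈ 2·Φ(−0.506) = 0.6126.

z = 0.506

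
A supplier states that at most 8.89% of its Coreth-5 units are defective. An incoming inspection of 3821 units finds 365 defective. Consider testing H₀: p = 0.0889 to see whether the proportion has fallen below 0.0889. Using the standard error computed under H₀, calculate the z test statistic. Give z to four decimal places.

p̂ = 365/3821 = 0.0955247.
Standard error under H₀: √(0.0889×0.9111/3821) = 0.0046041.
z = (0.0955247 − 0.0889)/0.0046041 = 0.0066247/0.0046041 = 1.4389.
p-value = P(Z < 1.439) ≈ 0.9249.

z = 1.4389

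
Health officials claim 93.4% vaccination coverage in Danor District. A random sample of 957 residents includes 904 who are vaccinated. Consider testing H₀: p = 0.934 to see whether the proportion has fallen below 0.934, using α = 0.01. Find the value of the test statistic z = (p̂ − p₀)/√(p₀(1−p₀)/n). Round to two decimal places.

z = 1.32

p̂ = 904/957 = 0.9446.
Standard error under H₀: √(0.934×0.066/957) = 0.0080.
z = (0.9446 − 0.934)/0.0080 = 0.0106/0.0080 = 1.32.
p-value = P(Z < 1.323) ≈ 0.9071, so at α = 0.01 we fail to reject H₀.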